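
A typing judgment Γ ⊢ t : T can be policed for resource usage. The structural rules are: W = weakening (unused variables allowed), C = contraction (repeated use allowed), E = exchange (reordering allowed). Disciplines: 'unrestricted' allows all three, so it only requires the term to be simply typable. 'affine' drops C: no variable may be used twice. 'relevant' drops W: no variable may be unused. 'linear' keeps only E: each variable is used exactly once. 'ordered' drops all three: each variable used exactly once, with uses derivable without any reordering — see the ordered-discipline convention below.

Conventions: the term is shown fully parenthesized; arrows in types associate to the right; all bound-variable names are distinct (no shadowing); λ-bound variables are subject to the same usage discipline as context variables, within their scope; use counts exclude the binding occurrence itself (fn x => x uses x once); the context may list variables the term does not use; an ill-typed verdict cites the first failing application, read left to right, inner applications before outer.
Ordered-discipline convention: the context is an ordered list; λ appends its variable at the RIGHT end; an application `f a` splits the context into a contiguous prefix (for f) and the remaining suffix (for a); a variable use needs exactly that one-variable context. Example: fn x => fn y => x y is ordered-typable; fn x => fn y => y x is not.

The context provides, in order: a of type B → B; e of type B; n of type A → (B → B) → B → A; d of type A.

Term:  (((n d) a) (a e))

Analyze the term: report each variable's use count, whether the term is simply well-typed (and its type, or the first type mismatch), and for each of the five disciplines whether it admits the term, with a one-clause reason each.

counts: a=2, e=1, n=1, d=1
uses in reading order: n, d, a, a, e
typing: ✓ — A
ordered: ✗ — needs contraction — a ×2
linear: ✗ — needs contraction — a ×2
affine: ✗ — needs contraction — a ×2
relevant: ✓ — every one of a, e, n, d appears
unrestricted: ✓ — type-checks (A) and nothing is barred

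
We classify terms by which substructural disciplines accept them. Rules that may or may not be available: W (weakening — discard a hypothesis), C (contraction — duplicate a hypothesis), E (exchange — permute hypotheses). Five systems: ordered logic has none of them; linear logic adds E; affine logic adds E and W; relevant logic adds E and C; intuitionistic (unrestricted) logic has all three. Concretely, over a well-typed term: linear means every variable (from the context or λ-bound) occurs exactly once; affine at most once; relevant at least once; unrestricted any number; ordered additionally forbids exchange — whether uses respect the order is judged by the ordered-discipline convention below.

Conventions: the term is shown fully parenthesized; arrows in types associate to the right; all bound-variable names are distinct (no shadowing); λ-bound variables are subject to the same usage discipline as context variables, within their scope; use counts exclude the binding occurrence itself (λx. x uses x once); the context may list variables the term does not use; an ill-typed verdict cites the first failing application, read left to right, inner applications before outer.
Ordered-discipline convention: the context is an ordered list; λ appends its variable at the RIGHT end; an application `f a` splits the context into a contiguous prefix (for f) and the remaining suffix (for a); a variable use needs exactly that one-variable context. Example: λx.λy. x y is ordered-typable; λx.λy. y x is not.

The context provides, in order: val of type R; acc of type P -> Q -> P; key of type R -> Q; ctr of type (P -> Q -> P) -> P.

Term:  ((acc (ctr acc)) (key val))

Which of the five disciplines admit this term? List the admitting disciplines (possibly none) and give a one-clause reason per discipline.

accepted by: relevant, unrestricted
counts: val=1; acc=2; key=1; ctr=1
left-to-right use order: acc, ctr, acc, key, val
typing: well-typed at P
ordered ✗ (uses contraction: acc ×2)
linear ✗ (uses contraction: acc ×2)
affine ✗ (uses contraction: acc ×2)
relevant ✓ (at least one use each (val, acc, key, ctr))
unrestricted ✓ (well-typed at P; no restrictions here)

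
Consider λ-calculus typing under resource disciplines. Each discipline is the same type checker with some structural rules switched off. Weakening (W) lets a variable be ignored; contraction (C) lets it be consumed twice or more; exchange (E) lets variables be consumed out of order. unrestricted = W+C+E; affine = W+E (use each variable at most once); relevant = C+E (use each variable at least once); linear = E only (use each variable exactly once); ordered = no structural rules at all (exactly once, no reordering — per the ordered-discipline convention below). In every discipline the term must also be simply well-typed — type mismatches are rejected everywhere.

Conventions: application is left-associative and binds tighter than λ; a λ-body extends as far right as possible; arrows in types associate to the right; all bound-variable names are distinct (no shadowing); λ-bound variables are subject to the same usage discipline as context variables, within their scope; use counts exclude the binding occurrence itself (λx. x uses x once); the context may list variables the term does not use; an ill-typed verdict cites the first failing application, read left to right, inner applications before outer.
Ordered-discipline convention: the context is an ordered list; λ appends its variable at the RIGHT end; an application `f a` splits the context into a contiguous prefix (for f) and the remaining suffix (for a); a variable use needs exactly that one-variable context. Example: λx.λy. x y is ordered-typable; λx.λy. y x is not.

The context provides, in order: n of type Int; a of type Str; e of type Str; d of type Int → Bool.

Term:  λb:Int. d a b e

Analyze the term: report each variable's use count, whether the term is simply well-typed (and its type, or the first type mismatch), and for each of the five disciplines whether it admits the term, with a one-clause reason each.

use counts: n: 0×, a: 1×, e: 1×, d: 1×, b (bound): 1×
order of uses: d, a, b, e
typing: ill-typed: an argument Str mismatches the expected Int
ordered: ✗, not simply typable
linear: ✗, fails simple typing
affine: ✗, a type mismatch blocks all five
relevant: ✗, the type mismatch rejects it
unrestricted: ✗, not simply typable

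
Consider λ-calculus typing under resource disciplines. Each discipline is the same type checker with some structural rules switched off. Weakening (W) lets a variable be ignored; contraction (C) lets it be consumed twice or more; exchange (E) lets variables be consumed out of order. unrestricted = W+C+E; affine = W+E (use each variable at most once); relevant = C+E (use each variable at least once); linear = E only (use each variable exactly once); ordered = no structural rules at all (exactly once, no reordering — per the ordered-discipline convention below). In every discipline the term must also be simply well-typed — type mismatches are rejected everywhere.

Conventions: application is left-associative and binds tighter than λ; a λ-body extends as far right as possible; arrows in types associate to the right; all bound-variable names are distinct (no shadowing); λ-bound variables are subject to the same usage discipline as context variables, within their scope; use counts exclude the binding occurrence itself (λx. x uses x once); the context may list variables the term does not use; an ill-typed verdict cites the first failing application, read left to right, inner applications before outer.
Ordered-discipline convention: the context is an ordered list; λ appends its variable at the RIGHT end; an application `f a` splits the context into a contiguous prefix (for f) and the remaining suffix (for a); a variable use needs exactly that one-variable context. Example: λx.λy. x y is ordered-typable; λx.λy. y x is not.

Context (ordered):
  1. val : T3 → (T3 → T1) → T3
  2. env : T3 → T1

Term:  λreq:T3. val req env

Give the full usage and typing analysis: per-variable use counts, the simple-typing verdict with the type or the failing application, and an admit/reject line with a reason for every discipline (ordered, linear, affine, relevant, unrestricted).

usage: val ×1; env ×1; req (λ-bound) ×1
use order (left to right): val, req, env
typing: well-typed — term : T3 → T3
ordered: ✗, use order val, req, env needs exchange
linear: ✓, single use per variable (val, env, req)
affine: ✓, none of val, env, req used more than once
relevant: ✓, val, env, req: all used, weakening unneeded
unrestricted: ✓, well-typed at T3 → T3; no restrictions here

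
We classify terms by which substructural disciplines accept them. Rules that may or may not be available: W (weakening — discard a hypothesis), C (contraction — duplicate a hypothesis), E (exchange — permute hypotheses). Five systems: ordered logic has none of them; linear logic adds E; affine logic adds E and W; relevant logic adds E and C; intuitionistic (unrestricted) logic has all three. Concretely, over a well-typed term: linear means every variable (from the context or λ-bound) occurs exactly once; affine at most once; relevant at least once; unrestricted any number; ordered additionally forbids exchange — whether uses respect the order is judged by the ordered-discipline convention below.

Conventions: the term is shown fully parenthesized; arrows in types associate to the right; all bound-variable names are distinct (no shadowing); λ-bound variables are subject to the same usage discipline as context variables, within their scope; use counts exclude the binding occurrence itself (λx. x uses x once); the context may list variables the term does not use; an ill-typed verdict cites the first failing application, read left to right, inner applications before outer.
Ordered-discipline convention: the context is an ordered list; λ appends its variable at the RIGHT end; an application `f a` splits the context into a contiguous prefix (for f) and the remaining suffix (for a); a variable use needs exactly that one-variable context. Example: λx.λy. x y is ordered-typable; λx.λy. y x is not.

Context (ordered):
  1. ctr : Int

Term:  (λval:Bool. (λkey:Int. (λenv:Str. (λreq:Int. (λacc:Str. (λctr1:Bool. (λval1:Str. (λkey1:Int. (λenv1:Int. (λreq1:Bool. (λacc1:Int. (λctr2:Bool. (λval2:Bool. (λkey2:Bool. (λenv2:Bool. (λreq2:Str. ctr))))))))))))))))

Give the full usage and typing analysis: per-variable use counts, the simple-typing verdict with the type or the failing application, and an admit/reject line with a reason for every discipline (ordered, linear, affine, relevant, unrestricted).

counts: ctr: 1; val (bound): 0; key (bound): 0; env (bound): 0; req (bound): 0; acc (bound): 0; ctr1 (bound): 0; val1 (bound): 0; key1 (bound): 0; env1 (bound): 0; req1 (bound): 0; acc1 (bound): 0; ctr2 (bound): 0; val2 (bound): 0; key2 (bound): 0; env2 (bound): 0; req2 (bound): 0
left-to-right use order: ctr
typing: well-typed at Bool → Int → Str → Int → Str → Bool → Str → Int → Int → Bool → Int → Bool → Bool → Bool → Bool → Str → Int
ordered ✗ (val, key, env, req, acc, ctr1, val1, key1, env1, req1, acc1, ctr2, val2, key2, env2, req2 left unused)
linear ✗ (val, key, env, req, acc, ctr1, val1, key1, env1, req1, acc1, ctr2, val2, key2, env2, req2 left unused)
affine ✓ (ctr, val, key, env, req, acc, ctr1, val1, key1, env1, req1, acc1, ctr2, val2, key2, env2, req2: no repeats, contraction unneeded)
relevant ✗ (val, key, env, req, acc, ctr1, val1, key1, env1, req1, acc1, ctr2, val2, key2, env2, req2 left unused)
unrestricted ✓ (well-typed at Bool → Int → Str → Int → Str → Bool → Str → Int → Int → Bool → Int → Bool → Bool → Bool → Bool → Str → Int; no restrictions here)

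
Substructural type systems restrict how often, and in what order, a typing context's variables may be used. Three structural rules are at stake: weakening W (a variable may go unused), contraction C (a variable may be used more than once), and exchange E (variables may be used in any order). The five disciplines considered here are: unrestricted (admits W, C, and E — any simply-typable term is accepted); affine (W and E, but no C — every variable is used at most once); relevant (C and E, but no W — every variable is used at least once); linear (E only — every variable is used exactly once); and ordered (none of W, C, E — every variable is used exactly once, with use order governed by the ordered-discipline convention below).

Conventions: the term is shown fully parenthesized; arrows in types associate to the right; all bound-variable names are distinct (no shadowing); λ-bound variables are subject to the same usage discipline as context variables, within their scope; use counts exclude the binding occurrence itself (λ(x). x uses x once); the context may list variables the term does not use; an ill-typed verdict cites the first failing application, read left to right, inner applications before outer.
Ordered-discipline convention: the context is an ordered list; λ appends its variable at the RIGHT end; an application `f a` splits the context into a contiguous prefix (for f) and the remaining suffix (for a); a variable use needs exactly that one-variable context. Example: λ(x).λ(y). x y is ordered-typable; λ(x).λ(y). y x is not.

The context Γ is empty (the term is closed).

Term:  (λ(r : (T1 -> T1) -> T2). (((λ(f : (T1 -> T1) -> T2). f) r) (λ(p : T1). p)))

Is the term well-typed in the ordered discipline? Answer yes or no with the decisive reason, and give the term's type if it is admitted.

yes — one use each (r, f, p); ordered split holds; term : ((T1 -> T1) -> T2) -> T2
usage: r (λ-bound) ×1, f (λ-bound) ×1, p (λ-bound) ×1
left-to-right use order: f, r, p
typing: well-typed at ((T1 -> T1) -> T2) -> T2
all disciplines: ordered ✓ · linear ✓ · affine ✓ · relevant ✓ · unrestricted ✓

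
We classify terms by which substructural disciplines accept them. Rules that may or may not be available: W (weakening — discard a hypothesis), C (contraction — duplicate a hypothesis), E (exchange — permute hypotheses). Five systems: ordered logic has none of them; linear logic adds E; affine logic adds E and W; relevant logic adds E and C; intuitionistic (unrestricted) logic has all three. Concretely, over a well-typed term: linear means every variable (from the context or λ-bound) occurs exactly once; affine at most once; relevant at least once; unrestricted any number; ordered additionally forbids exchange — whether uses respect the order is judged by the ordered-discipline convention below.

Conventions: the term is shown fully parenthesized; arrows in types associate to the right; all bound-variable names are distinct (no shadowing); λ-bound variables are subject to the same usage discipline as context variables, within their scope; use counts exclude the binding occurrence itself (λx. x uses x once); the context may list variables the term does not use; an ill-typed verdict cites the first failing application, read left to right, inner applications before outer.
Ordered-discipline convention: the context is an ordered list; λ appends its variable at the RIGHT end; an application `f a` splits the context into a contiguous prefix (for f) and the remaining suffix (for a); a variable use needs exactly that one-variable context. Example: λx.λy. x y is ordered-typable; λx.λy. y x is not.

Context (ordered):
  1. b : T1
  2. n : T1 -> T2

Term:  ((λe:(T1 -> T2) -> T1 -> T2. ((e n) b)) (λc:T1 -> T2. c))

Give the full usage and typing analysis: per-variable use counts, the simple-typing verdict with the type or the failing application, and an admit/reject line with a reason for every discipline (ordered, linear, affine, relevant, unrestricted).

counts: b: 1; n: 1; e (λ-bound): 1; c (λ-bound): 1
left-to-right use order: e, n, b, c
typing: well-typed — term : T2
ordered ✗ (no contiguous prefix/suffix split fits e, n, b, c)
linear ✓ (each of b, n, e, c used exactly once)
affine ✓ (b, n, e, c: no repeats, contraction unneeded)
relevant ✓ (none of b, n, e, c goes unused)
unrestricted ✓ (simply typable at T2; W, C, E all held)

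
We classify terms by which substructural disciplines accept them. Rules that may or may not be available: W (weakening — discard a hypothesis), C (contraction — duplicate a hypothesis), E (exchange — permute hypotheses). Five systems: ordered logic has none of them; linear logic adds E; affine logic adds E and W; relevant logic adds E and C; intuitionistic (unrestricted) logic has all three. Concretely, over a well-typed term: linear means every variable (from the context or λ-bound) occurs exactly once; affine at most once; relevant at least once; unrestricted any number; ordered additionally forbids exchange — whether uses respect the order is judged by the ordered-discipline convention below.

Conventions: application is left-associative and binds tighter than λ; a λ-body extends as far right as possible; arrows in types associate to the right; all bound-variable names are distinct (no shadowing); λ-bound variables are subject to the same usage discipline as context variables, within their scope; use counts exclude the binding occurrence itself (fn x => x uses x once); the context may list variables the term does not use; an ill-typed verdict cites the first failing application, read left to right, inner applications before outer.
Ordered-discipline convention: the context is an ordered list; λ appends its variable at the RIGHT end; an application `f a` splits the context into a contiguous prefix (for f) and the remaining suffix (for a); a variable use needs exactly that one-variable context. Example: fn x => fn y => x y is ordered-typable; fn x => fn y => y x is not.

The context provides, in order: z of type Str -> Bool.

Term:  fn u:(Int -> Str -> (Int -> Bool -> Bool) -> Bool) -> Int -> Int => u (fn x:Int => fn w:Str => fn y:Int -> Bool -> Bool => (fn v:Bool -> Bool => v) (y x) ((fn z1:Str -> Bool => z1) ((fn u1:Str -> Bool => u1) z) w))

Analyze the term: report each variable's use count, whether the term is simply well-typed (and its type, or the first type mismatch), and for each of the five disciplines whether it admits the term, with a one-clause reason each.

usage: z: 1×; u (bound): 1×; x (bound): 1×; w (bound): 1×; y (bound): 1×; v (bound): 1×; z1 (bound): 1×; u1 (bound): 1×
uses in reading order: u, v, y, x, z1, u1, z, w
typing: well-typed at ((Int -> Str -> (Int -> Bool -> Bool) -> Bool) -> Int -> Int) -> Int -> Int
ordered: ✗ — no contiguous prefix/suffix split fits u, v, y, x, z1, u1, z, w
linear: ✓ — each of z, u, x, w, y, v, z1, u1 used exactly once
affine: ✓ — at most one use each (z, u, x, w, y, v, z1, u1)
relevant: ✓ — every one of z, u, x, w, y, v, z1, u1 appears
unrestricted: ✓ — type-checks (((Int -> Str -> (Int -> Bool -> Bool) -> Bool) -> Int -> Int) -> Int -> Int) and nothing is barred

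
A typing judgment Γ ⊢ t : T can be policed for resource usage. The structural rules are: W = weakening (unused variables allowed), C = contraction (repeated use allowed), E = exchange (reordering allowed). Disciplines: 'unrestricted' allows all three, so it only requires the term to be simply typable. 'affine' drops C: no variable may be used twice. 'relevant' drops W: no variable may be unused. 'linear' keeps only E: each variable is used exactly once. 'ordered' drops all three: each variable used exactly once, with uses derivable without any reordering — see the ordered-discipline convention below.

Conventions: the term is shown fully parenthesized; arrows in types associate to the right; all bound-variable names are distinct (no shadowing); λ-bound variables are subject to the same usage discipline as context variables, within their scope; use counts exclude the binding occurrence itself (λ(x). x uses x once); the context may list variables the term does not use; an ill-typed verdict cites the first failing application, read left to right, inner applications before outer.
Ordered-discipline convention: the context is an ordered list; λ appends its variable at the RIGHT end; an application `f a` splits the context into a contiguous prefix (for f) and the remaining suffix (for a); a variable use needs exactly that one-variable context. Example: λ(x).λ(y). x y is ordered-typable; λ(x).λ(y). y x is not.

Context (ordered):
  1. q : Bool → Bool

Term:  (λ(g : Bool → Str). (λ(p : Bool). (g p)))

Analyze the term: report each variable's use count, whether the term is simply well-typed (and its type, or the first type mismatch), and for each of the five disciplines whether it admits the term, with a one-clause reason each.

variable uses: q=0; g [bound]=1; p [bound]=1
left-to-right use order: g, p
typing: well-typed at (Bool → Str) → Bool → Str
ordered: ✗ — needs weakening: q unused
linear: ✗ — needs weakening: q unused
affine: ✓ — no duplicate uses among q, g, p
relevant: ✗ — needs weakening: q unused
unrestricted: ✓ — simply typable at (Bool → Str) → Bool → Str; W, C, E all held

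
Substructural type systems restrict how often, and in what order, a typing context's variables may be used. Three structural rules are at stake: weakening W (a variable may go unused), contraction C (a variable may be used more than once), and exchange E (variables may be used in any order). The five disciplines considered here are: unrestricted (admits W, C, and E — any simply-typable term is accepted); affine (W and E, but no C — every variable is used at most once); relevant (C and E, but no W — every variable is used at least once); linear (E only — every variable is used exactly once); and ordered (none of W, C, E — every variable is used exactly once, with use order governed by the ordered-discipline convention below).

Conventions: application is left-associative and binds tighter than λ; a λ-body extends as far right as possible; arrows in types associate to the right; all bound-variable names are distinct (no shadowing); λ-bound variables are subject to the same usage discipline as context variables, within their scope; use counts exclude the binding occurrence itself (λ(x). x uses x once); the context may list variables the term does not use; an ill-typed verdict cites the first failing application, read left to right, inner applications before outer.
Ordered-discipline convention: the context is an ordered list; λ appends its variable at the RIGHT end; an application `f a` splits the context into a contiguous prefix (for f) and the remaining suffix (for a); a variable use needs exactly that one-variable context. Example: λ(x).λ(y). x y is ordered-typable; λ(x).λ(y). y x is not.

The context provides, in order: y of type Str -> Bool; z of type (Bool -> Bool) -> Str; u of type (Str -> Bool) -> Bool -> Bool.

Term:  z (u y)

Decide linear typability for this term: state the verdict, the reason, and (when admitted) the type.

yes — exactly-once usage across y, z, u; term : Str
use counts: y=1; z=1; u=1
left-to-right use order: z, u, y
typing: ✓ — Str
all disciplines: ordered ✗ · linear ✓ · affine ✓ · relevant ✓ · unrestricted ✓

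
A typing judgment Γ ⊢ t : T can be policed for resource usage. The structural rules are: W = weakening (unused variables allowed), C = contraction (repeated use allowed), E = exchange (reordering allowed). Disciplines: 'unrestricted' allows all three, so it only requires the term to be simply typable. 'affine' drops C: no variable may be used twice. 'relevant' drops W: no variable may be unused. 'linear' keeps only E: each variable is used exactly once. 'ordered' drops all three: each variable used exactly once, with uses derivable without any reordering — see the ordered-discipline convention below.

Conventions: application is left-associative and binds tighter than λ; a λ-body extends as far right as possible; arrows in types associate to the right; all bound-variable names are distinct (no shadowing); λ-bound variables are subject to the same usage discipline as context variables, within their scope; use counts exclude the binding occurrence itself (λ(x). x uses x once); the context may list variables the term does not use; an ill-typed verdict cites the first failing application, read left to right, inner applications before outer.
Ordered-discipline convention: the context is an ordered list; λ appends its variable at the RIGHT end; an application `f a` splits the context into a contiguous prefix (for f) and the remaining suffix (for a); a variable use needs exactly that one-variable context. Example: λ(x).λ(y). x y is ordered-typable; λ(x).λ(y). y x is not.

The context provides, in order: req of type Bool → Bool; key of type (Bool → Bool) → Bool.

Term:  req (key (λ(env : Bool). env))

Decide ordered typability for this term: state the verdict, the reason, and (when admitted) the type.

yes — single-use (req, key, env), ordered derivation ok; term : Bool
usage: req ×1, key ×1, env (bound) ×1
uses in reading order: req, key, env
typing: ✓ — Bool
per-discipline verdicts: ordered ✓; linear ✓; affine ✓; relevant ✓; unrestricted ✓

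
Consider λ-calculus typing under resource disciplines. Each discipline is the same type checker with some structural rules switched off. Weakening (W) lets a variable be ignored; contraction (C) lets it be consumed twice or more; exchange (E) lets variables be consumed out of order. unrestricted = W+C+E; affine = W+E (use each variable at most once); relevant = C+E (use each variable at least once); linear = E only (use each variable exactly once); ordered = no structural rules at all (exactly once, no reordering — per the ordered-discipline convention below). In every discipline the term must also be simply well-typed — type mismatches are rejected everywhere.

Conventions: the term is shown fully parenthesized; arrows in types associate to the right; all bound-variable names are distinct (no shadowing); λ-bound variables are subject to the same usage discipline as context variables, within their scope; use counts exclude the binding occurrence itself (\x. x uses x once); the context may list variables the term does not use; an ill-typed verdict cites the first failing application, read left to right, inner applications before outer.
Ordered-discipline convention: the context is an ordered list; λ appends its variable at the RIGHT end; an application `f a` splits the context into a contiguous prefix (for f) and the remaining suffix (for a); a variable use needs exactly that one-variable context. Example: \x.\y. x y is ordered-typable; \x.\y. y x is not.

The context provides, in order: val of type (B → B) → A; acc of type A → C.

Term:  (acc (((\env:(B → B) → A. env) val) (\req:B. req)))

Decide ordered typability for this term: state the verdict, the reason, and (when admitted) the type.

no — no ordered split (uses run acc, env, val, req)
usage: val ×1; acc ×1; env (bound) ×1; req (bound) ×1
left-to-right use order: acc, env, val, req
typing: ✓ — C
all disciplines: ordered ✗ | linear ✓ | affine ✓ | relevant ✓ | unrestricted ✓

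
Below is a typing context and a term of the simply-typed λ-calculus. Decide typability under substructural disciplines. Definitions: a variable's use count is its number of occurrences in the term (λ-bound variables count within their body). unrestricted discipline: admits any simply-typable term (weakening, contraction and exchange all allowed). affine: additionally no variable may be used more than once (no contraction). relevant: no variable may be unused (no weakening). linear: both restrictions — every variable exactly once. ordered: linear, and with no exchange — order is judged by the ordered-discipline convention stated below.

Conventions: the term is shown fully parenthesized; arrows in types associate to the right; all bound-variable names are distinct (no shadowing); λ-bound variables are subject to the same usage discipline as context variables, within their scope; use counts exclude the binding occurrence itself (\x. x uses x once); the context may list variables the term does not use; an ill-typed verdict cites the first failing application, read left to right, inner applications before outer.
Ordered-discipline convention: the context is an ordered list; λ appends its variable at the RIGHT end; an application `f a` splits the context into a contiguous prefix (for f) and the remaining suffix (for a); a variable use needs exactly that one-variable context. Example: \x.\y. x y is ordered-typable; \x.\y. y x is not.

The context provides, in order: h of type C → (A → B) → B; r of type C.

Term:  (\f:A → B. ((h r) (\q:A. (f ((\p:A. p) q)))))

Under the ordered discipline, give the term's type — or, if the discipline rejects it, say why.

term : (A → B) → B
use counts: h: 1, r: 1, f (λ-bound): 1, q (λ-bound): 1, p (λ-bound): 1
uses in reading order: h, r, f, p, q
typing: the term checks, with type (A → B) → B
per-discipline verdicts: ordered ✓ · linear ✓ · affine ✓ · relevant ✓ · unrestricted ✓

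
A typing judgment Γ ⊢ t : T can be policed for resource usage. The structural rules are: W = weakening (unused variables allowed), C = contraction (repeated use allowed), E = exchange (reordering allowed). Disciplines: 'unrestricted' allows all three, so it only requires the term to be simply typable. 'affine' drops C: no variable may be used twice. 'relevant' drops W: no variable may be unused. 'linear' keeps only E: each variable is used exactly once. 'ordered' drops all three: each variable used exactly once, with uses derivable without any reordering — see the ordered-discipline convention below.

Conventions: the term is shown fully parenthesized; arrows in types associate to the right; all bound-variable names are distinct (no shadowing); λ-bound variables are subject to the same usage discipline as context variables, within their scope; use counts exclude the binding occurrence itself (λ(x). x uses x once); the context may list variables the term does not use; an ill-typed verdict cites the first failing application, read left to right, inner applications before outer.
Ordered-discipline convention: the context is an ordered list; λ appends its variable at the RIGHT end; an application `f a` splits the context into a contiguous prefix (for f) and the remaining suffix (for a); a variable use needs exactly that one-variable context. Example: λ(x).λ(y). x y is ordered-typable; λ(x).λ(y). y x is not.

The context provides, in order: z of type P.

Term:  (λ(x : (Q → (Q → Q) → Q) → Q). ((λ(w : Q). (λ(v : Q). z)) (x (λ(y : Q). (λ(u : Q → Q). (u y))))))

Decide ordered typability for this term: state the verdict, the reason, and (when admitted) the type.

no — w, v left unused
variable uses: z: 1; x [bound]: 1; w [bound]: 0; v [bound]: 0; y [bound]: 1; u [bound]: 1
uses in reading order: z, x, u, y
typing: ✓ — ((Q → (Q → Q) → Q) → Q) → Q → P
summary: ordered ✗; linear ✗; affine ✓; relevant ✗; unrestricted ✓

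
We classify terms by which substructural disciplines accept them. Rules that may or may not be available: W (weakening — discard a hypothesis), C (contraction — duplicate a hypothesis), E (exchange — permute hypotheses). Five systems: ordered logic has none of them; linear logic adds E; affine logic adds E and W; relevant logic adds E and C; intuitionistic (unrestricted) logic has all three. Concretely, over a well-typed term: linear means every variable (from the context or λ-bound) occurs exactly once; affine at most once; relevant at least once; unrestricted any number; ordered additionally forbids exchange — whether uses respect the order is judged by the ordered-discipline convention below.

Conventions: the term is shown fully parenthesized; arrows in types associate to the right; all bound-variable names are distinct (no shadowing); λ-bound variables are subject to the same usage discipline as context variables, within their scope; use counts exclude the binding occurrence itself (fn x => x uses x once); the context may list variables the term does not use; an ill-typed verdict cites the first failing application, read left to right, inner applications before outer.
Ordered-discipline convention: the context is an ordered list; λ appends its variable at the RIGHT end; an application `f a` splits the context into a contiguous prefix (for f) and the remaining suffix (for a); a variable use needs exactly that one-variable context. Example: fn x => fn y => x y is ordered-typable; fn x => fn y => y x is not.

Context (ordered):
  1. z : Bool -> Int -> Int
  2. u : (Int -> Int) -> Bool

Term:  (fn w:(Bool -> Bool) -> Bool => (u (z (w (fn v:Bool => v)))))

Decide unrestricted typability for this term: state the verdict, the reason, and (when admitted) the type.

yes — simply typable at ((Bool -> Bool) -> Bool) -> Bool; W, C, E all held; term : ((Bool -> Bool) -> Bool) -> Bool
counts: z=1, u=1, w (λ-bound)=1, v (λ-bound)=1
use order (left to right): u, z, w, v
typing: the term checks, with type ((Bool -> Bool) -> Bool) -> Bool
per-discipline verdicts: ordered ✗ · linear ✓ · affine ✓ · relevant ✓ · unrestricted ✓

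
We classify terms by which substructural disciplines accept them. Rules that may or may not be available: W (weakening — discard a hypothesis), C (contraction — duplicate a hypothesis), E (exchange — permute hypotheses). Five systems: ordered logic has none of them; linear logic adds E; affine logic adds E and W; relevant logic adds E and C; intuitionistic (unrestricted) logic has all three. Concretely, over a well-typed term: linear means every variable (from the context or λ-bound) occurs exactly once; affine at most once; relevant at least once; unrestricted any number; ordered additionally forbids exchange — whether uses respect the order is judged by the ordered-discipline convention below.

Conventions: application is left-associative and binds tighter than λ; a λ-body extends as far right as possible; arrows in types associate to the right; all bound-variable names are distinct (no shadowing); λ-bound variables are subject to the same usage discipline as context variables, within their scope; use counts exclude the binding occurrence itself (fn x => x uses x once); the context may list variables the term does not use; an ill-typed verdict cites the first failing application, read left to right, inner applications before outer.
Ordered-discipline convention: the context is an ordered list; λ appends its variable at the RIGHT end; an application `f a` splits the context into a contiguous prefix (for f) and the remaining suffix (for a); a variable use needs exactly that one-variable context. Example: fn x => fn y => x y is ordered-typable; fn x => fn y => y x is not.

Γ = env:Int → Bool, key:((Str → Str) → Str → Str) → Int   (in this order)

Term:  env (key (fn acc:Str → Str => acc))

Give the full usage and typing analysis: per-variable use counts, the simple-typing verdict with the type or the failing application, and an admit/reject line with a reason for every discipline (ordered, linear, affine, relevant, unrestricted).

usage: env: 1×; key: 1×; acc (λ-bound): 1×
order of uses: env, key, acc
typing: well-typed — term : Bool
ordered: ✓, single-use (env, key, acc), ordered derivation ok
linear: ✓, single use per variable (env, key, acc)
affine: ✓, at most one use each (env, key, acc)
relevant: ✓, every one of env, key, acc appears
unrestricted: ✓, typability at Bool is all that's needed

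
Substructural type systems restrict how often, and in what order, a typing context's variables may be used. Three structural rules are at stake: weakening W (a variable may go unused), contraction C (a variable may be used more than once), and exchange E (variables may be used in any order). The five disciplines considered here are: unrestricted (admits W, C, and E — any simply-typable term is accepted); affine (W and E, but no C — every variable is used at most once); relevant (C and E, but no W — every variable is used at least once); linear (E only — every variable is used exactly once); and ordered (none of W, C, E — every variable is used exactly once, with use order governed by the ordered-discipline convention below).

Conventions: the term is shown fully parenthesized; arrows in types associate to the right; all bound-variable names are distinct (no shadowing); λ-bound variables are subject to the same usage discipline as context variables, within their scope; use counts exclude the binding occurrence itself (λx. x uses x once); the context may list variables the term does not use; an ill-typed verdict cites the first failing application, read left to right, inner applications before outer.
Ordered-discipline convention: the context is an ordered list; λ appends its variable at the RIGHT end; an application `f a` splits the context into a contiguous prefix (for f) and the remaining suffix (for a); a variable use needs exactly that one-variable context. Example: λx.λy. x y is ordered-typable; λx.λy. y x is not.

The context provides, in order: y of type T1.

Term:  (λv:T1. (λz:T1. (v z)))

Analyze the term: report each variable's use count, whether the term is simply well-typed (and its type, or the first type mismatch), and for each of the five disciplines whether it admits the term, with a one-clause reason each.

variable uses: y ×0, v [bound] ×1, z [bound] ×1
left-to-right use order: v, z
typing: ill-typed: can't apply a value of type T1
ordered: ✗ — the type mismatch rejects it
linear: ✗ — not simply typable
affine: ✗ — fails simple typing
relevant: ✗ — a type mismatch blocks all five
unrestricted: ✗ — the type mismatch rejects it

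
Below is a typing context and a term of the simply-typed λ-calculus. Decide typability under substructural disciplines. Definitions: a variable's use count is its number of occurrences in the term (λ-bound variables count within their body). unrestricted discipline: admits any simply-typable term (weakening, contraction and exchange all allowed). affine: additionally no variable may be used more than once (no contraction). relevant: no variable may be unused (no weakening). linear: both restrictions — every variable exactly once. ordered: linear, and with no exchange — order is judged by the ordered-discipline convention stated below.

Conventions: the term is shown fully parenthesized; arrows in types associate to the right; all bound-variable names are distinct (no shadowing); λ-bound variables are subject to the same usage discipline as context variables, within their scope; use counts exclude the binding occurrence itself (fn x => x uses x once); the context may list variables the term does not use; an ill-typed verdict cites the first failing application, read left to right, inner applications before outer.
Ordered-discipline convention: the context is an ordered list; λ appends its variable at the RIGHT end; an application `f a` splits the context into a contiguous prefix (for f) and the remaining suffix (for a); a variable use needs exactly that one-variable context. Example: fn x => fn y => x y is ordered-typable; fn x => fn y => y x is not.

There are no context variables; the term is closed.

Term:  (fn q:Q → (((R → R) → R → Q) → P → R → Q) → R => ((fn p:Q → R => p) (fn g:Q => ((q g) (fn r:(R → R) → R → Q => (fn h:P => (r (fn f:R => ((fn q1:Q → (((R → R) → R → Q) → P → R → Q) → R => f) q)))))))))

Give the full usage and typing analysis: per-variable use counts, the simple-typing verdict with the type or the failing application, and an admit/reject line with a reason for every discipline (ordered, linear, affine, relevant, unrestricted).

counts: q (bound): 2×, p (bound): 1×, g (bound): 1×, r (bound): 1×, h (bound): 0×, f (bound): 1×, q1 (bound): 0×
left-to-right use order: p, q, g, r, f, q
typing: ✓ — (Q → (((R → R) → R → Q) → P → R → Q) → R) → Q → R
ordered: ✗, needs contraction — q ×2; needs weakening: h, q1 unused
linear: ✗, needs contraction — q ×2; needs weakening: h, q1 unused
affine: ✗, needs contraction — q ×2
relevant: ✗, needs weakening: h, q1 unused
unrestricted: ✓, type-checks ((Q → (((R → R) → R → Q) → P → R → Q) → R) → Q → R) and nothing is barred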